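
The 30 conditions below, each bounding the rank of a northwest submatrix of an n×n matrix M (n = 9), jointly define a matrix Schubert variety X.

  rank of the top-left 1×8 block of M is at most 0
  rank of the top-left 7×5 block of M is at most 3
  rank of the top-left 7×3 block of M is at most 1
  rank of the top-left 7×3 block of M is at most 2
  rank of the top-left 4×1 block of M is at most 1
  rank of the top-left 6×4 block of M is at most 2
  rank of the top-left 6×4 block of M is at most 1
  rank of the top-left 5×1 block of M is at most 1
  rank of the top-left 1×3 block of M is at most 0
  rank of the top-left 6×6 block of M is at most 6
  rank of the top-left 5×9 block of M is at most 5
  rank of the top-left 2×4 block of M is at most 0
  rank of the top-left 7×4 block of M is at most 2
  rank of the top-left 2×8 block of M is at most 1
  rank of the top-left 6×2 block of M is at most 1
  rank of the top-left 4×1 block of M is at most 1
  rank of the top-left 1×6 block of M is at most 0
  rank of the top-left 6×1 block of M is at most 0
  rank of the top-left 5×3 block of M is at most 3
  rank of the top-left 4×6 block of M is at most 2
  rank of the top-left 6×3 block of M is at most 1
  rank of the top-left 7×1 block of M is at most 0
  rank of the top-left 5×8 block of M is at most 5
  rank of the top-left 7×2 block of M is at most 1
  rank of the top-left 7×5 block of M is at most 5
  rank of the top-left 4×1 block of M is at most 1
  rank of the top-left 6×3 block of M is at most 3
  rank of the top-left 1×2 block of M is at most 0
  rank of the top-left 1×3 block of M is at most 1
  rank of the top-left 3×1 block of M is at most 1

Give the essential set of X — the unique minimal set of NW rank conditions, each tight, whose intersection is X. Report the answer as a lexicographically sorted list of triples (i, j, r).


Reconstructing r_w from the 30 given conditions:

  i=1: 0, 0, 0, 0, 0, 0, 0, 0, 1
  i=2: 0, 0, 0, 0, 1, 1, 1, 1, 2
  i=3: 0, 1, 1, 1, 2, 2, 2, 2, 3
  i=4: 0, 1, 1, 1, 2, 2, 3, 3, 4
  i=5: 0, 1, 1, 1, 2, 3, 4, 4, 5
  i=6: 0, 1, 1, 1, 2, 3, 4, 5, 6
  i=7: 0, 1, 1, 2, 3, 4, 5, 6, 7
  i=8: 1, 2, 2, 3, 4, 5, 6, 7, 8
  i=9: 1, 2, 3, 4, 5, 6, 7, 8, 9

hence w(1..9) = (9, 5, 2, 7, 6, 8, 4, 1, 3).

6 SE-corners of the 25-cell Rothe diagram give Ess(w):

[(1, 8, 0), (2, 4, 0), (4, 6, 2), (6, 4, 1), (7, 1, 0), (7, 3, 1)]


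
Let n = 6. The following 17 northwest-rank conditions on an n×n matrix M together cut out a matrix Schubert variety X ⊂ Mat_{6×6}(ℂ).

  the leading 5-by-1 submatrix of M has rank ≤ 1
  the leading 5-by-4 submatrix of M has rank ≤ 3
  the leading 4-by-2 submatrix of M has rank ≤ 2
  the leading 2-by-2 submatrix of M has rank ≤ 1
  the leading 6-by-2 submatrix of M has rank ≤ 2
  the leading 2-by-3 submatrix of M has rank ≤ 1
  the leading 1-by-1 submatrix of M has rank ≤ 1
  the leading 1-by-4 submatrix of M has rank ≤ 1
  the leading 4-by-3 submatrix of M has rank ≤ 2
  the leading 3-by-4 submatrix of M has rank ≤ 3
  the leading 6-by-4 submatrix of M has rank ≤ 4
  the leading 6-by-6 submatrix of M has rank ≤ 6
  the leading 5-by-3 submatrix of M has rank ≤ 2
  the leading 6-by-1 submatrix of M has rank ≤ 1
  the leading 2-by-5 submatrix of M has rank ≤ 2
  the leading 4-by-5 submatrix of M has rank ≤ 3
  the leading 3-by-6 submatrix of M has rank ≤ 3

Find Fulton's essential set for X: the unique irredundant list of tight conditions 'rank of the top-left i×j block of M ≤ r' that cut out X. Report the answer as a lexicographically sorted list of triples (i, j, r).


Rank table r_w(6×6) implied by the 17 constraints:

  R[1]: 1  1  1  1  1  1
  R[2]: 1  1  1  2  2  2
  R[3]: 1  2  2  3  3  3
  R[4]: 1  2  2  3  3  4
  R[5]: 1  2  2  3  4  5
  R[6]: 1  2  3  4  5  6

giving w = (1, 4, 2, 6, 5, 3) via Δ²R.

|D(w)|=5, |Ess(w)|=3:

[(2, 3, 1), (4, 5, 3), (5, 3, 2)]


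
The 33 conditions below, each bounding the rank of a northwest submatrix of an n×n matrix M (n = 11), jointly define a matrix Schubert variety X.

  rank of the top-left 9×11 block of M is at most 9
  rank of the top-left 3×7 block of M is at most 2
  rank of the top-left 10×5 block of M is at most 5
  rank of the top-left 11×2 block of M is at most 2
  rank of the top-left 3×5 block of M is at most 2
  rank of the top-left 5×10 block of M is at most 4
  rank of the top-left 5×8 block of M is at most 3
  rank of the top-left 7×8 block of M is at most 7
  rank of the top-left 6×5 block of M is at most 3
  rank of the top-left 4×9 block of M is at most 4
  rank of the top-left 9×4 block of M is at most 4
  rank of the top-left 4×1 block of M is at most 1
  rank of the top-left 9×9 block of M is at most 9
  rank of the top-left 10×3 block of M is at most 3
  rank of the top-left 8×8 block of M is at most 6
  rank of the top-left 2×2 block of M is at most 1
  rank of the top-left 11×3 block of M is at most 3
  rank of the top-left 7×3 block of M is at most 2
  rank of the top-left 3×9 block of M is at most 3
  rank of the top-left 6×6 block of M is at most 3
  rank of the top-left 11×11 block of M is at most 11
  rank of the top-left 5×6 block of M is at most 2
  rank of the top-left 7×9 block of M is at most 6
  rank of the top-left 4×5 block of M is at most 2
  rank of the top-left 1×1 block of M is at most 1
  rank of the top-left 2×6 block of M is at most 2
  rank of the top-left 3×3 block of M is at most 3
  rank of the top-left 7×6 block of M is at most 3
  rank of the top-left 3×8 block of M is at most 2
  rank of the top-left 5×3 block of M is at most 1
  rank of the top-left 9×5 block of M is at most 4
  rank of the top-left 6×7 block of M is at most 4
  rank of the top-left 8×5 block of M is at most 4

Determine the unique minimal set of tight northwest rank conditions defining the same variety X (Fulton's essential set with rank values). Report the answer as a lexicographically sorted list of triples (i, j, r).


Rank table r_w(11×11) implied by the 33 constraints:

  i=1: 1, 1, 1, 1, 1, 1, 1, 1, 1, 1, 1
  i=2: 1, 1, 1, 2, 2, 2, 2, 2, 2, 2, 2
  i=3: 1, 1, 1, 2, 2, 2, 2, 2, 3, 3, 3
  i=4: 1, 1, 1, 2, 2, 2, 3, 3, 4, 4, 4
  i=5: 1, 1, 1, 2, 2, 2, 3, 3, 4, 4, 5
  i=6: 1, 2, 2, 3, 3, 3, 4, 4, 5, 5, 6
  i=7: 1, 2, 2, 3, 3, 3, 4, 5, 6, 6, 7
  i=8: 1, 2, 3, 4, 4, 4, 5, 6, 7, 7, 8
  i=9: 1, 2, 3, 4, 4, 5, 6, 7, 8, 8, 9
  i=10: 1, 2, 3, 4, 5, 6, 7, 8, 9, 9, 10
  i=11: 1, 2, 3, 4, 5, 6, 7, 8, 9, 10, 11

so w = (1, 4, 9, 7, 11, 2, 8, 3, 6, 5, 10).

|D(w)|=22, |Ess(w)|=8:

[(3, 8, 2), (5, 3, 1), (5, 6, 2), (5, 8, 3), (5, 10, 4), (7, 3, 2), (7, 6, 3), (9, 5, 4)]


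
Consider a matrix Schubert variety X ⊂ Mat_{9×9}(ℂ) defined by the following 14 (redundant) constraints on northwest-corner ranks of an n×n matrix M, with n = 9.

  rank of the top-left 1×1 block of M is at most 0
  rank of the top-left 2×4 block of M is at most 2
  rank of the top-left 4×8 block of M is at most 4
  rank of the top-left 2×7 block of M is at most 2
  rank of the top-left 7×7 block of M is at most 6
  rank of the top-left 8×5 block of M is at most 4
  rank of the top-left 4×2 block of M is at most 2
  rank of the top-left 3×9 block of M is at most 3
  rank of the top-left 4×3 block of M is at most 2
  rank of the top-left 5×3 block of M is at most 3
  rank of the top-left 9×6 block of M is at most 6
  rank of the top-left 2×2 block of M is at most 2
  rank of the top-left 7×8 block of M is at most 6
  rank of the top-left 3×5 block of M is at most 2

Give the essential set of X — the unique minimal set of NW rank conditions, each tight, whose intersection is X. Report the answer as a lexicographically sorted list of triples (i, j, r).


Reconstructing r_w from the 14 given conditions:

  i=1: 0 | 1 | 1 | 1 | 1 | 1 | 1 | 1 | 1
  i=2: 1 | 2 | 2 | 2 | 2 | 2 | 2 | 2 | 2
  i=3: 1 | 2 | 2 | 2 | 2 | 3 | 3 | 3 | 3
  i=4: 1 | 2 | 2 | 3 | 3 | 4 | 4 | 4 | 4
  i=5: 1 | 2 | 3 | 4 | 4 | 5 | 5 | 5 | 5
  i=6: 1 | 2 | 3 | 4 | 4 | 5 | 6 | 6 | 6
  i=7: 1 | 2 | 3 | 4 | 4 | 5 | 6 | 6 | 7
  i=8: 1 | 2 | 3 | 4 | 4 | 5 | 6 | 7 | 8
  i=9: 1 | 2 | 3 | 4 | 5 | 6 | 7 | 8 | 9

reading off 1-entries of Δ²R: w = (2, 1, 6, 4, 3, 7, 9, 8, 5).

|D(w)|=9, |Ess(w)|=5:

[(1, 1, 0), (3, 5, 2), (4, 3, 2), (7, 8, 6), (8, 5, 4)]


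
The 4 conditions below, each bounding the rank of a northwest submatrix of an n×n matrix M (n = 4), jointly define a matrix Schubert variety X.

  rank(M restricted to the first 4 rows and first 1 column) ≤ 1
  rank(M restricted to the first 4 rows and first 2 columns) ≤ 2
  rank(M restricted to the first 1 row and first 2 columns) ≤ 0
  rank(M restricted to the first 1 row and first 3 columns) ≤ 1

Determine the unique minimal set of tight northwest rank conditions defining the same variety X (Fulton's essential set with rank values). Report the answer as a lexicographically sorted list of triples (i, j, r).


Propagating the 4 rank bounds to every northwest block:

  i=1: 0  0  1  1
  i=2: 1  1  2  2
  i=3: 1  2  3  3
  i=4: 1  2  3  4

reading off 1-entries of Δ²R: w = (3, 1, 2, 4).

D(w) has 2 cells with 1 SE-corner; essential set:

[(1, 2, 0)]


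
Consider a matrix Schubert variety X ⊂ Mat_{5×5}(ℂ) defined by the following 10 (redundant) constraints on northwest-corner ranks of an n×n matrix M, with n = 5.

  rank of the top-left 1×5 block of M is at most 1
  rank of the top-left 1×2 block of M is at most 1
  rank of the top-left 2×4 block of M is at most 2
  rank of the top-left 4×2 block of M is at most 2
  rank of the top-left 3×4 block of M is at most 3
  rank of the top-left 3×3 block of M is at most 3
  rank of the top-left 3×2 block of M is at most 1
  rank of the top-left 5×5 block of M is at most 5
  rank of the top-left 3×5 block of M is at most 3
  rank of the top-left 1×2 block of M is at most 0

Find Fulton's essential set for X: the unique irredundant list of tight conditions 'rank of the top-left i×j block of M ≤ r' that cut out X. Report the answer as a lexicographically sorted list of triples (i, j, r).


Rank table r_w(5×5) implied by the 10 constraints:

  R[1]: 0, 0, 1, 1, 1
  R[2]: 1, 1, 2, 2, 2
  R[3]: 1, 1, 2, 3, 3
  R[4]: 1, 2, 3, 4, 4
  R[5]: 1, 2, 3, 4, 5

reading off 1-entries of Δ²R: w = (3, 1, 4, 2, 5).

|D(w)|=3, |Ess(w)|=2:

[(1, 2, 0), (3, 2, 1)]


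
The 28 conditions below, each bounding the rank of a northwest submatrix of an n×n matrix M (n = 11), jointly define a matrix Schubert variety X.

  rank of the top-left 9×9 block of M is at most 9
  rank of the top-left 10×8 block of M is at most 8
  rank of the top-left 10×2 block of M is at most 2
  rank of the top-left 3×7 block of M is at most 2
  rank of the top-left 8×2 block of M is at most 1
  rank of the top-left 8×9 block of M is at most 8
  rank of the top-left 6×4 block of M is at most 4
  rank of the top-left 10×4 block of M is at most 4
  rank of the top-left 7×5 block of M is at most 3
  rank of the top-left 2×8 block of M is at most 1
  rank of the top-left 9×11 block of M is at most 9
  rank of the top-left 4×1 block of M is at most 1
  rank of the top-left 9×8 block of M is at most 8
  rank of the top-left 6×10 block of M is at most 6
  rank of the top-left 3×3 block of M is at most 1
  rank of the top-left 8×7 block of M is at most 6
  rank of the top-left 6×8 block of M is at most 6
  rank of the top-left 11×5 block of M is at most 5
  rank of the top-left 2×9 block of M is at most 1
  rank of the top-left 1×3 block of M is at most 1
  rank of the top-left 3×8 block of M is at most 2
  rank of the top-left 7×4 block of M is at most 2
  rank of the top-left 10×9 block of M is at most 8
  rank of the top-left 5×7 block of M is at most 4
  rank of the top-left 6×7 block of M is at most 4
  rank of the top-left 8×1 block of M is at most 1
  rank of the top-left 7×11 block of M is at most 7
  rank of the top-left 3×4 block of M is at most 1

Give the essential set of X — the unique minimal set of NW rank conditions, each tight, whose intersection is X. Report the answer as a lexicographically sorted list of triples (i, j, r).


Recovering R(i,j) via the rank-extension bound from the 28 conditions:

  R[1]: 1 1 1 1 1 1 1 1 1 1 1
  R[2]: 1 1 1 1 1 1 1 1 1 2 2
  R[3]: 1 1 1 1 2 2 2 2 2 3 3
  R[4]: 1 1 2 2 3 3 3 3 3 4 4
  R[5]: 1 1 2 2 3 4 4 4 4 5 5
  R[6]: 1 1 2 2 3 4 4 5 5 6 6
  R[7]: 1 1 2 2 3 4 5 6 6 7 7
  R[8]: 1 1 2 3 4 5 6 7 7 8 8
  R[9]: 1 2 3 4 5 6 7 8 8 9 9
  R[10]: 1 2 3 4 5 6 7 8 8 9 10
  R[11]: 1 2 3 4 5 6 7 8 9 10 11

hence w(1..11) = (1, 10, 5, 3, 6, 8, 7, 4, 2, 11, 9).

6 SE-corners of the 21-cell Rothe diagram give Ess(w):

[(2, 9, 1), (3, 4, 1), (6, 7, 4), (7, 4, 2), (8, 2, 1), (10, 9, 8)]


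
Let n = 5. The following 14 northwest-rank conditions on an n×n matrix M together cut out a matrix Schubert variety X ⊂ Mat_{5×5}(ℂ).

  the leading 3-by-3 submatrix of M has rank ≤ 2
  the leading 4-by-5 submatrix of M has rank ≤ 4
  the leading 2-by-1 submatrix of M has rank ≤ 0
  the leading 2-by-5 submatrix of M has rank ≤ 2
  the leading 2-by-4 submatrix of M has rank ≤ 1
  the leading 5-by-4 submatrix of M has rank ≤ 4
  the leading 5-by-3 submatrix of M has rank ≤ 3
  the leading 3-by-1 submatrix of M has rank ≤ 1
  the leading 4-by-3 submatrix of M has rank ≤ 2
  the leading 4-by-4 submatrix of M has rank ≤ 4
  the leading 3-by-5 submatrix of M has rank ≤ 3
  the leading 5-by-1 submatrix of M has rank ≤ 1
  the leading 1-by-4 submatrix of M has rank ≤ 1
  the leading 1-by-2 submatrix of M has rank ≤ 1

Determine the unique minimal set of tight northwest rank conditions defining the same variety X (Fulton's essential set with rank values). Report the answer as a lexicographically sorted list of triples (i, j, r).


Recovering R(i,j) via the rank-extension bound from the 14 conditions:

  R[1]: 0  1  1  1  1
  R[2]: 0  1  1  1  2
  R[3]: 1  2  2  2  3
  R[4]: 1  2  2  3  4
  R[5]: 1  2  3  4  5

reading off 1-entries of Δ²R: w = (2, 5, 1, 4, 3).

Rothe diagram D(w) (5 cells), 3 SE-corners (essential conditions):

[(2, 1, 0), (2, 4, 1), (4, 3, 2)]


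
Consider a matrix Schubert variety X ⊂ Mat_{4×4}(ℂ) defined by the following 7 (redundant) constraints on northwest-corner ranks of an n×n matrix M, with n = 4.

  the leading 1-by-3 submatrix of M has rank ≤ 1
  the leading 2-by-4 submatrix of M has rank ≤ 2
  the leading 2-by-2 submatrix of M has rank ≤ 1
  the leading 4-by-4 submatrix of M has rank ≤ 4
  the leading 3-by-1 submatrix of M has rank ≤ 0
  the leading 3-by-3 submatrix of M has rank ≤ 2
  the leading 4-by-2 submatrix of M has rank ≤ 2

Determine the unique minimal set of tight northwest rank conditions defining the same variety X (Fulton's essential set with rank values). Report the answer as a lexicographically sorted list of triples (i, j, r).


Computing R[i][j] = min implied NW-rank bound (n=4, 7 conditions):

  row 1: 0 | 1 | 1 | 1
  row 2: 0 | 1 | 2 | 2
  row 3: 0 | 1 | 2 | 3
  row 4: 1 | 2 | 3 | 4

second differences of R give the permutation w = (2, 3, 4, 1).

Fulton essential set (1 of the 3 Rothe cells):

[(3, 1, 0)]


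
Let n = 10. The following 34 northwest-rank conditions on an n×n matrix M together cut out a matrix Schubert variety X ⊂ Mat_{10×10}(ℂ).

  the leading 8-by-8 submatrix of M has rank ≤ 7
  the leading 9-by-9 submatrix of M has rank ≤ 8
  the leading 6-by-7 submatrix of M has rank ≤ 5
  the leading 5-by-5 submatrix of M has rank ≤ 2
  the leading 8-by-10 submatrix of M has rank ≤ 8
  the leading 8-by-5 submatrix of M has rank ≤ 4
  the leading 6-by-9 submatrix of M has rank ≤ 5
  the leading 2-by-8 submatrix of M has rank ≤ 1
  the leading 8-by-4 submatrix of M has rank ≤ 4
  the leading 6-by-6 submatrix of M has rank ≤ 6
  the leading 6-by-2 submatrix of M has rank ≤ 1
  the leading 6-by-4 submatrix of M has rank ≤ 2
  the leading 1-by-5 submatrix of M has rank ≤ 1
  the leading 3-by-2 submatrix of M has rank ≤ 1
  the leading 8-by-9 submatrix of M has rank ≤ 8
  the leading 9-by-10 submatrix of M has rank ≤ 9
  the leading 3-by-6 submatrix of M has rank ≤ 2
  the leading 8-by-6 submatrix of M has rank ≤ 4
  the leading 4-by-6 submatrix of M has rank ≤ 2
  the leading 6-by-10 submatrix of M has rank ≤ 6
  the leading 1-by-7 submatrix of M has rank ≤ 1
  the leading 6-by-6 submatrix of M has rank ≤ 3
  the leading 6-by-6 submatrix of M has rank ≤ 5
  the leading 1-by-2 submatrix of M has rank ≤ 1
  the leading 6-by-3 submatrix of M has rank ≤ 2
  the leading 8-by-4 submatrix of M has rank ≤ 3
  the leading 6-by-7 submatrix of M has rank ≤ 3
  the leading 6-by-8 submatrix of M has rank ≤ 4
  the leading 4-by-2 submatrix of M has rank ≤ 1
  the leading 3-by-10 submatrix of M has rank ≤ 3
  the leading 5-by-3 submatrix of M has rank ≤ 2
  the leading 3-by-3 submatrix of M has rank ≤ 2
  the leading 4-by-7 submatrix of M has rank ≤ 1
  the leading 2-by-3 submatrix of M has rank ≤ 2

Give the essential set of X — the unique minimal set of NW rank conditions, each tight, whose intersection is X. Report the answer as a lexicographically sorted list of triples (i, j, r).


Reconstructing r_w from the 34 given conditions:

  1  1  1  1  1  1  1  1  1  1
  1  1  1  1  1  1  1  1  2  2
  1  1  1  1  1  1  1  2  3  3
  1  1  1  1  1  1  1  2  3  4
  1  1  2  2  2  2  2  3  4  5
  1  1  2  2  3  3  3  4  5  6
  1  2  3  3  4  4  4  5  6  7
  1  2  3  3  4  4  5  6  7  8
  1  2  3  4  5  5  6  7  8  9
  1  2  3  4  5  6  7  8  9  10

giving w = (1, 9, 8, 10, 3, 5, 2, 7, 4, 6) via Δ²R.

Fulton essential set (6 of the 24 Rothe cells):

[(2, 8, 1), (4, 7, 1), (6, 2, 1), (6, 4, 2), (8, 4, 3), (8, 6, 4)]


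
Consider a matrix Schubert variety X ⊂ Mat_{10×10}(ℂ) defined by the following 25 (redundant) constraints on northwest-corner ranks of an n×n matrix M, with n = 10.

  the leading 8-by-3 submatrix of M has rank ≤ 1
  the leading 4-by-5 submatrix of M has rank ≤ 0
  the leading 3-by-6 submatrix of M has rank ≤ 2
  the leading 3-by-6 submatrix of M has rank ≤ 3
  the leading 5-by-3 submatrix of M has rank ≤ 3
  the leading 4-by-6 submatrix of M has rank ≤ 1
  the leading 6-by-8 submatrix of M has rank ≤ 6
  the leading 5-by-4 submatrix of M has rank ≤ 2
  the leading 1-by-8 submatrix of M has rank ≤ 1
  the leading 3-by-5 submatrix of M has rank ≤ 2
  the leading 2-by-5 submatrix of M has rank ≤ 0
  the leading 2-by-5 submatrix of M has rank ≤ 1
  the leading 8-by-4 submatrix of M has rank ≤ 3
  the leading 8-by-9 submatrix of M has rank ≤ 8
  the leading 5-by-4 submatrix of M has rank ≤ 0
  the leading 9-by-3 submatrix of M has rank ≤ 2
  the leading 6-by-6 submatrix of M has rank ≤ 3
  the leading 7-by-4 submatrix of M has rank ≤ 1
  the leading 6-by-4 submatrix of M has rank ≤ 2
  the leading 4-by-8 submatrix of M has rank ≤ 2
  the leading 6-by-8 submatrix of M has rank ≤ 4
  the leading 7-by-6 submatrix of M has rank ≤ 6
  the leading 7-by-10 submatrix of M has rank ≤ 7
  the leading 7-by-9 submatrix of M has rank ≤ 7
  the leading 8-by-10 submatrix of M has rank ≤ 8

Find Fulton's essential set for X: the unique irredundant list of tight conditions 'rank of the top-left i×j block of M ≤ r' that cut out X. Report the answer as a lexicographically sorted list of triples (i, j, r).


Propagating the 25 rank bounds to every northwest block:

  0 | 0 | 0 | 0 | 0 | 1 | 1 | 1 | 1 | 1
  0 | 0 | 0 | 0 | 0 | 1 | 2 | 2 | 2 | 2
  0 | 0 | 0 | 0 | 0 | 1 | 2 | 2 | 3 | 3
  0 | 0 | 0 | 0 | 0 | 1 | 2 | 2 | 3 | 4
  0 | 0 | 0 | 0 | 1 | 2 | 3 | 3 | 4 | 5
  1 | 1 | 1 | 1 | 2 | 3 | 4 | 4 | 5 | 6
  1 | 1 | 1 | 1 | 2 | 3 | 4 | 5 | 6 | 7
  1 | 1 | 1 | 2 | 3 | 4 | 5 | 6 | 7 | 8
  1 | 2 | 2 | 3 | 4 | 5 | 6 | 7 | 8 | 9
  1 | 2 | 3 | 4 | 5 | 6 | 7 | 8 | 9 | 10

reading off 1-entries of Δ²R: w = (6, 7, 9, 10, 5, 1, 8, 4, 2, 3).

Fulton essential set (5 of the 31 Rothe cells):

[(4, 5, 0), (4, 8, 2), (5, 4, 0), (7, 4, 1), (8, 3, 1)]


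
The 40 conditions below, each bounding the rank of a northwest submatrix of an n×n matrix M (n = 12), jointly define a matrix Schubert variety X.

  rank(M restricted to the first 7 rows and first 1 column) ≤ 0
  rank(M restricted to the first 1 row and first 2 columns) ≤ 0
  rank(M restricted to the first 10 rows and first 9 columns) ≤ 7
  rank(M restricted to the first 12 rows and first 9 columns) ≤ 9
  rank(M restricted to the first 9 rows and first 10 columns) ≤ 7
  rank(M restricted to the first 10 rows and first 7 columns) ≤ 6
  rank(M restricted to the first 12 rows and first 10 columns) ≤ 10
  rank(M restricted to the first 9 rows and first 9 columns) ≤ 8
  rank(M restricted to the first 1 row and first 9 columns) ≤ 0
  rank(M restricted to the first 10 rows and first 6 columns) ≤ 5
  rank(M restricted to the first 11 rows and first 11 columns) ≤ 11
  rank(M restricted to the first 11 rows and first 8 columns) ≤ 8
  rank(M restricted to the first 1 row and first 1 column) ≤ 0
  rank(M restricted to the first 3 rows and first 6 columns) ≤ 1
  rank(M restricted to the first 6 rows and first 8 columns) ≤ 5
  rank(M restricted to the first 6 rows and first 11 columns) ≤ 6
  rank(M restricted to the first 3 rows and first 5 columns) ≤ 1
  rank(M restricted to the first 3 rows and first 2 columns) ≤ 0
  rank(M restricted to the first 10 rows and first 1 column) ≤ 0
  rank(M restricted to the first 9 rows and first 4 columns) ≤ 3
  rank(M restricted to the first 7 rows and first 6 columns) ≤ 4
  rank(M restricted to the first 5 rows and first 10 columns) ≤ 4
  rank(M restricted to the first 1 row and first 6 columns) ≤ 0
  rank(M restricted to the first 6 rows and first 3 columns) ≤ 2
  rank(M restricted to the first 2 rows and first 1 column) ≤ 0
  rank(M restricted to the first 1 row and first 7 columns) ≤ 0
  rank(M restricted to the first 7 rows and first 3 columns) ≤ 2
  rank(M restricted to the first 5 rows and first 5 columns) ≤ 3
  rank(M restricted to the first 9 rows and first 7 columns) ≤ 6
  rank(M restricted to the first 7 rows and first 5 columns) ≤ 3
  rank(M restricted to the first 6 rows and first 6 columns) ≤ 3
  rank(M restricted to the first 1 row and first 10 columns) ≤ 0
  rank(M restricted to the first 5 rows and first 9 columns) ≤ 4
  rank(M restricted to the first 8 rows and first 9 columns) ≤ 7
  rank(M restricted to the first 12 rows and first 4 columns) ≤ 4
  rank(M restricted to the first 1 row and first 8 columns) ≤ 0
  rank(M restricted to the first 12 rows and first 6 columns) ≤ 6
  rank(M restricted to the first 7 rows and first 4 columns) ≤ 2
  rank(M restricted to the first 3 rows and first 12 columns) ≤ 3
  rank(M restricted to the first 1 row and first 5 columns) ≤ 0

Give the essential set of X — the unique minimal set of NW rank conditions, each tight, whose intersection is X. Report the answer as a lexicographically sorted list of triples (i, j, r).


Computing R[i][j] = min implied NW-rank bound (n=12, 40 conditions):

  R[1]: 0  0  0  0  0  0  0  0  0  0  1  1
  R[2]: 0  0  1  1  1  1  1  1  1  1  2  2
  R[3]: 0  0  1  1  1  1  2  2  2  2  3  3
  R[4]: 0  1  2  2  2  2  3  3  3  3  4  4
  R[5]: 0  1  2  2  3  3  4  4  4  4  5  5
  R[6]: 0  1  2  2  3  3  4  5  5  5  6  6
  R[7]: 0  1  2  2  3  4  5  6  6  6  7  7
  R[8]: 0  1  2  3  4  5  6  7  7  7  8  8
  R[9]: 0  1  2  3  4  5  6  7  7  7  8  9
  R[10]: 0  1  2  3  4  5  6  7  7  8  9  10
  R[11]: 1  2  3  4  5  6  7  8  8  9  10  11
  R[12]: 1  2  3  4  5  6  7  8  9  10  11  12

second differences of R give the permutation w = (11, 3, 7, 2, 5, 8, 6, 4, 12, 10, 1, 9).

ℓ(w)=31; the 8 essential cells (i,j,r):

[(1, 10, 0), (3, 2, 0), (3, 6, 1), (6, 6, 3), (7, 4, 2), (9, 10, 7), (10, 1, 0), (10, 9, 7)]


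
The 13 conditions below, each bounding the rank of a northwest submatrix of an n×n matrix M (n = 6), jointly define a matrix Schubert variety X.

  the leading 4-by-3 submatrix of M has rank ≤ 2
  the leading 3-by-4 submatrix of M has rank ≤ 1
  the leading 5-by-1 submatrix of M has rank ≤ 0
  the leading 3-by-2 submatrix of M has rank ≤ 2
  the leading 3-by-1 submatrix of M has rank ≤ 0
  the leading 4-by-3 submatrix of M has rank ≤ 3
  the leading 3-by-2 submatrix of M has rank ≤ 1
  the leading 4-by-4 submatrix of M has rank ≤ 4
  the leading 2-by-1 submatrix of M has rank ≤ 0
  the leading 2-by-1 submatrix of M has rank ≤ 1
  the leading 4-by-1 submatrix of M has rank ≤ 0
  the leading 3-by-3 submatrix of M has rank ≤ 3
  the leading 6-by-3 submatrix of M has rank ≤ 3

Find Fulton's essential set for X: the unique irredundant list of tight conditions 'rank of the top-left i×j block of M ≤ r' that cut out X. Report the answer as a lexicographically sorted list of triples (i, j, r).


Recovering R(i,j) via the rank-extension bound from the 13 conditions:

  R[1]: 0 | 1 | 1 | 1 | 1 | 1
  R[2]: 0 | 1 | 1 | 1 | 2 | 2
  R[3]: 0 | 1 | 1 | 1 | 2 | 3
  R[4]: 0 | 1 | 2 | 2 | 3 | 4
  R[5]: 0 | 1 | 2 | 3 | 4 | 5
  R[6]: 1 | 2 | 3 | 4 | 5 | 6

so w = (2, 5, 6, 3, 4, 1).

Rothe diagram D(w) (9 cells), 2 SE-corners (essential conditions):

[(3, 4, 1), (5, 1, 0)]


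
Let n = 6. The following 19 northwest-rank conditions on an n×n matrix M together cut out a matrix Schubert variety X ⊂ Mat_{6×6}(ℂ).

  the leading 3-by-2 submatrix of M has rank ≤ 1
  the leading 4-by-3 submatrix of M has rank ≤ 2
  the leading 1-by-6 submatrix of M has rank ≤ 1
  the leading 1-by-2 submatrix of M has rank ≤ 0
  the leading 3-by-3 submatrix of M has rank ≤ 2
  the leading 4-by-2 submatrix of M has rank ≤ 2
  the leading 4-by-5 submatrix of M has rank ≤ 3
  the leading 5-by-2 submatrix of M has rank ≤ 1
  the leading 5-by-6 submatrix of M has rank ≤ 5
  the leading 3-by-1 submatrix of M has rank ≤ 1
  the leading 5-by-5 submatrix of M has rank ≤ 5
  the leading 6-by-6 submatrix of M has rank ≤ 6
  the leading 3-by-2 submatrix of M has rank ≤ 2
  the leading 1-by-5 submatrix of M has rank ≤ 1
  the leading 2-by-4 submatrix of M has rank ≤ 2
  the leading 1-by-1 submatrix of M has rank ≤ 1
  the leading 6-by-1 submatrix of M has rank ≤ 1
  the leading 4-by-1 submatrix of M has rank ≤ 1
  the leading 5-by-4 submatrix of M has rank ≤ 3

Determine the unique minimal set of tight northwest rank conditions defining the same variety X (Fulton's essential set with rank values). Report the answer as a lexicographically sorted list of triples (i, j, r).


Propagating the 19 rank bounds to every northwest block:

  i=1: 0 | 0 | 1 | 1 | 1 | 1
  i=2: 1 | 1 | 2 | 2 | 2 | 2
  i=3: 1 | 1 | 2 | 3 | 3 | 3
  i=4: 1 | 1 | 2 | 3 | 3 | 4
  i=5: 1 | 1 | 2 | 3 | 4 | 5
  i=6: 1 | 2 | 3 | 4 | 5 | 6

giving w = (3, 1, 4, 6, 5, 2) via Δ²R.

D(w) has 6 cells with 3 SE-corners; essential set:

[(1, 2, 0), (4, 5, 3), (5, 2, 1)]


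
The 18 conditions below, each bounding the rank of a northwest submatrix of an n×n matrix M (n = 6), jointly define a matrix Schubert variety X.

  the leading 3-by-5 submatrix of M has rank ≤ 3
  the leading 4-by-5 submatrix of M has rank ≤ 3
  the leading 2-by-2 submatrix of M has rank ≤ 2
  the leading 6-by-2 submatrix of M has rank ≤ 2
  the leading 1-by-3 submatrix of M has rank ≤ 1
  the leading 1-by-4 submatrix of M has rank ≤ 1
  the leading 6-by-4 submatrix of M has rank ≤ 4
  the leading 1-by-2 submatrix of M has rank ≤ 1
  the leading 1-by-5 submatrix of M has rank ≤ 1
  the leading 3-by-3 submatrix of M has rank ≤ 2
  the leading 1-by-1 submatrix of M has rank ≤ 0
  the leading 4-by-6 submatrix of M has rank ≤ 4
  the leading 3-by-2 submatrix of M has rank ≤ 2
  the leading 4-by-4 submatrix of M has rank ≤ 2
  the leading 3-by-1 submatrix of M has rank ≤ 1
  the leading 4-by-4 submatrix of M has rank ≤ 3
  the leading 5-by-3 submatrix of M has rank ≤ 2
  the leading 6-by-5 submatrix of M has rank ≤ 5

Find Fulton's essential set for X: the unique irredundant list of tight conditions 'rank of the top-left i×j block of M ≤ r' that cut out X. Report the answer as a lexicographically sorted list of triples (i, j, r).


Rank table r_w(6×6) implied by the 18 constraints:

  i=1: 0 1 1 1 1 1
  i=2: 1 2 2 2 2 2
  i=3: 1 2 2 2 3 3
  i=4: 1 2 2 2 3 4
  i=5: 1 2 2 3 4 5
  i=6: 1 2 3 4 5 6

second differences of R give the permutation w = (2, 1, 5, 6, 4, 3).

3 SE-corners of the 6-cell Rothe diagram give Ess(w):

[(1, 1, 0), (4, 4, 2), (5, 3, 2)]


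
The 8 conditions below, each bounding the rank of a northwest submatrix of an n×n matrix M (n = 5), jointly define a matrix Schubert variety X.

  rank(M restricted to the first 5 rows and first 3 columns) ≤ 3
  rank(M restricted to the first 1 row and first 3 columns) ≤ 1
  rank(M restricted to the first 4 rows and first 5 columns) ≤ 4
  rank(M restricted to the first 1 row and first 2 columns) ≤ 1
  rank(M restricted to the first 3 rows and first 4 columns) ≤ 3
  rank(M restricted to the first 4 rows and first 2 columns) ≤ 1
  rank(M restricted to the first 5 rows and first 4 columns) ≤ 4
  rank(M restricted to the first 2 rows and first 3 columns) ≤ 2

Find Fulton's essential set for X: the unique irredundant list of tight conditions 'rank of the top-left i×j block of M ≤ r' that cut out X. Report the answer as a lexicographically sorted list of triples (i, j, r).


Propagating the 8 rank bounds to every northwest block:

  1, 1, 1, 1, 1
  1, 1, 2, 2, 2
  1, 1, 2, 3, 3
  1, 1, 2, 3, 4
  1, 2, 3, 4, 5

second differences of R give the permutation w = (1, 3, 4, 5, 2).

Fulton essential set (1 of the 3 Rothe cells):

[(4, 2, 1)]


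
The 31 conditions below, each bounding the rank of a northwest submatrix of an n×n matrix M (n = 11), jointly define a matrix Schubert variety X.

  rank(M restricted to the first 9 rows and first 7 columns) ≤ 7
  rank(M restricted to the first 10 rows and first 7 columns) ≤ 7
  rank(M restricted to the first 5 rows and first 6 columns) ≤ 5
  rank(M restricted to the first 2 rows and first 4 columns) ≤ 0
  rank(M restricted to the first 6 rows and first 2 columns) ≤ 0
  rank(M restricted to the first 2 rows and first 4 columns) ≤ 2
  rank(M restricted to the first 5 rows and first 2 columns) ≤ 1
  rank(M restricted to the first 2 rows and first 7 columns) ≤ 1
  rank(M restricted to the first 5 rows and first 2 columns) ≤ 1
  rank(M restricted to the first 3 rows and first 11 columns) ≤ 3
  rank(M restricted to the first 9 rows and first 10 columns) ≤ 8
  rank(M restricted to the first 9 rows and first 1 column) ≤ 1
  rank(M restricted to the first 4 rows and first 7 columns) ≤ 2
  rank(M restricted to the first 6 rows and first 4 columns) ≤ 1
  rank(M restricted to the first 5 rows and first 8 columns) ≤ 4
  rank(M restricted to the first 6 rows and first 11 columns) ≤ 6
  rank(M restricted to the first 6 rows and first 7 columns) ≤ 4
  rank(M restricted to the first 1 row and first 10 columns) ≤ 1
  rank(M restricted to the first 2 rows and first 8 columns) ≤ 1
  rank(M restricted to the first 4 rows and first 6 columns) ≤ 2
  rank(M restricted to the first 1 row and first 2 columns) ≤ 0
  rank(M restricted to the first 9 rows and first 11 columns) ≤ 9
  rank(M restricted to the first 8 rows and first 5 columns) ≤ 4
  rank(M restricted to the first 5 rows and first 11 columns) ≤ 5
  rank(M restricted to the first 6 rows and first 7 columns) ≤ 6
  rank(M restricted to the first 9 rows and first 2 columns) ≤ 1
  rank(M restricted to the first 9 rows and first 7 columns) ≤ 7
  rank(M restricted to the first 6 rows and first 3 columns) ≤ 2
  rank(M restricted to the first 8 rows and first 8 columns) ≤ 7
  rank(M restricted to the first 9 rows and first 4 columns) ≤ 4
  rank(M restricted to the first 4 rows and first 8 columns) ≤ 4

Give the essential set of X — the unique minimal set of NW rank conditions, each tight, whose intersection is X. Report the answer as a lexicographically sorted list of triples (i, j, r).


Rank table r_w(11×11) implied by the 31 constraints:

  R[1]: 0, 0, 0, 0, 1, 1, 1, 1, 1, 1, 1
  R[2]: 0, 0, 0, 0, 1, 1, 1, 1, 2, 2, 2
  R[3]: 0, 0, 1, 1, 2, 2, 2, 2, 3, 3, 3
  R[4]: 0, 0, 1, 1, 2, 2, 2, 3, 4, 4, 4
  R[5]: 0, 0, 1, 1, 2, 3, 3, 4, 5, 5, 5
  R[6]: 0, 0, 1, 1, 2, 3, 4, 5, 6, 6, 6
  R[7]: 1, 1, 2, 2, 3, 4, 5, 6, 7, 7, 7
  R[8]: 1, 1, 2, 3, 4, 5, 6, 7, 8, 8, 8
  R[9]: 1, 1, 2, 3, 4, 5, 6, 7, 8, 8, 9
  R[10]: 1, 2, 3, 4, 5, 6, 7, 8, 9, 9, 10
  R[11]: 1, 2, 3, 4, 5, 6, 7, 8, 9, 10, 11

second differences of R give the permutation w = (5, 9, 3, 8, 6, 7, 1, 4, 11, 2, 10).

Rothe diagram D(w) (27 cells), 7 SE-corners (essential conditions):

[(2, 4, 0), (2, 8, 1), (4, 7, 2), (6, 2, 0), (6, 4, 1), (9, 2, 1), (9, 10, 8)]


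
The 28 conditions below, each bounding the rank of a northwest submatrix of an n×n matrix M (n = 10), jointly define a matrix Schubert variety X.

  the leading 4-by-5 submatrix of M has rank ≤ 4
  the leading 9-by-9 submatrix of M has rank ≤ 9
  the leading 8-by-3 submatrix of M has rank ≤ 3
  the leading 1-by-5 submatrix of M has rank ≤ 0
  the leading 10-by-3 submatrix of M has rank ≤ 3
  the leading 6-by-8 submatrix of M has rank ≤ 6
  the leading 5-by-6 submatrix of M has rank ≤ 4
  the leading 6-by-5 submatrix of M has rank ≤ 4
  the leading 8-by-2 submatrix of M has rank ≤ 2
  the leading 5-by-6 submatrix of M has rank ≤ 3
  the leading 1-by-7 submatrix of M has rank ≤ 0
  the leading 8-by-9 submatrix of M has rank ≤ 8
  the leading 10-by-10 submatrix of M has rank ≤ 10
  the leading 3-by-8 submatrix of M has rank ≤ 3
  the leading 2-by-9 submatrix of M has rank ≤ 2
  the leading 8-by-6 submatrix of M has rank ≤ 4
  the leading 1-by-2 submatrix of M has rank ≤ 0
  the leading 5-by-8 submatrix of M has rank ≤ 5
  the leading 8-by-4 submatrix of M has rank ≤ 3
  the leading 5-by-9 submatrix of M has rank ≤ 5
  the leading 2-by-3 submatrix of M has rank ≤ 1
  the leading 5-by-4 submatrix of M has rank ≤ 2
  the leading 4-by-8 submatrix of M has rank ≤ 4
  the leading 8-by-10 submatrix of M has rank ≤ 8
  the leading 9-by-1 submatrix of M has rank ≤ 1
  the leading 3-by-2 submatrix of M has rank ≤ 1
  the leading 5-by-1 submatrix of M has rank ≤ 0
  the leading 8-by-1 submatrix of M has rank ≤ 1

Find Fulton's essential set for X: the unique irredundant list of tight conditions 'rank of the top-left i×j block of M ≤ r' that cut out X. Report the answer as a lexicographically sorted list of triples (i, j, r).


Recovering R(i,j) via the rank-extension bound from the 28 conditions:

  row 1: 0  0  0  0  0  0  0  1  1  1
  row 2: 0  1  1  1  1  1  1  2  2  2
  row 3: 0  1  2  2  2  2  2  3  3  3
  row 4: 0  1  2  2  3  3  3  4  4  4
  row 5: 0  1  2  2  3  3  4  5  5  5
  row 6: 1  2  3  3  4  4  5  6  6  6
  row 7: 1  2  3  3  4  4  5  6  7  7
  row 8: 1  2  3  3  4  4  5  6  7  8
  row 9: 1  2  3  4  5  5  6  7  8  9
  row 10: 1  2  3  4  5  6  7  8  9  10

the unique w with this rank table is (8, 2, 3, 5, 7, 1, 9, 10, 4, 6).

Rothe diagram D(w) (18 cells), 6 SE-corners (essential conditions):

[(1, 7, 0), (5, 1, 0), (5, 4, 2), (5, 6, 3), (8, 4, 3), (8, 6, 4)]


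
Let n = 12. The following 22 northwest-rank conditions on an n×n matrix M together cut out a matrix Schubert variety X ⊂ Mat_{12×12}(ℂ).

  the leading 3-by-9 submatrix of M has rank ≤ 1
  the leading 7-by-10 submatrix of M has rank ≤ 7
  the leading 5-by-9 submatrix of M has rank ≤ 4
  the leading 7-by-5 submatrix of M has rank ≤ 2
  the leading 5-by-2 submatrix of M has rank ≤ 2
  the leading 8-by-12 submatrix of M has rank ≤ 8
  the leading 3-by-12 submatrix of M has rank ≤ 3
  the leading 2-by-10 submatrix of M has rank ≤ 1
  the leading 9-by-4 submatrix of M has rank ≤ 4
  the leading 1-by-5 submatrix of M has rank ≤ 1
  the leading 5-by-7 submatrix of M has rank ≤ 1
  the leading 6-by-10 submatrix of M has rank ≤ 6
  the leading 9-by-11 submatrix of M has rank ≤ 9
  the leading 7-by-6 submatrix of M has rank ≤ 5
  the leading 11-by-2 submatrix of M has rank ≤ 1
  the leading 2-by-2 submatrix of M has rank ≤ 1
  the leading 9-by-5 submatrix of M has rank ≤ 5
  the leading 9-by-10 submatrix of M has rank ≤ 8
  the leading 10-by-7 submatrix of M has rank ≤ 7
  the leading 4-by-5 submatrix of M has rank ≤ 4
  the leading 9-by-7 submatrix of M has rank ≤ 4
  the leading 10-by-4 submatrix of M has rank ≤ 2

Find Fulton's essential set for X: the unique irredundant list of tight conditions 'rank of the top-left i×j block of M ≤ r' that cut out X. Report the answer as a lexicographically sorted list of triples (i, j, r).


Computing R[i][j] = min implied NW-rank bound (n=12, 22 conditions):

  i=1: 1  1  1  1  1  1  1  1  1  1  1  1
  i=2: 1  1  1  1  1  1  1  1  1  1  2  2
  i=3: 1  1  1  1  1  1  1  1  1  2  3  3
  i=4: 1  1  1  1  1  1  1  2  2  3  4  4
  i=5: 1  1  1  1  1  1  1  2  3  4  5  5
  i=6: 1  1  2  2  2  2  2  3  4  5  6  6
  i=7: 1  1  2  2  2  3  3  4  5  6  7  7
  i=8: 1  1  2  2  3  4  4  5  6  7  8  8
  i=9: 1  1  2  2  3  4  4  5  6  7  8  9
  i=10: 1  1  2  2  3  4  5  6  7  8  9  10
  i=11: 1  1  2  3  4  5  6  7  8  9  10  11
  i=12: 1  2  3  4  5  6  7  8  9  10  11  12

giving w = (1, 11, 10, 8, 9, 3, 6, 5, 12, 7, 4, 2) via Δ²R.

ℓ(w)=41; the 7 essential cells (i,j,r):

[(2, 10, 1), (3, 9, 1), (5, 7, 1), (7, 5, 2), (9, 7, 4), (10, 4, 2), (11, 2, 1)]


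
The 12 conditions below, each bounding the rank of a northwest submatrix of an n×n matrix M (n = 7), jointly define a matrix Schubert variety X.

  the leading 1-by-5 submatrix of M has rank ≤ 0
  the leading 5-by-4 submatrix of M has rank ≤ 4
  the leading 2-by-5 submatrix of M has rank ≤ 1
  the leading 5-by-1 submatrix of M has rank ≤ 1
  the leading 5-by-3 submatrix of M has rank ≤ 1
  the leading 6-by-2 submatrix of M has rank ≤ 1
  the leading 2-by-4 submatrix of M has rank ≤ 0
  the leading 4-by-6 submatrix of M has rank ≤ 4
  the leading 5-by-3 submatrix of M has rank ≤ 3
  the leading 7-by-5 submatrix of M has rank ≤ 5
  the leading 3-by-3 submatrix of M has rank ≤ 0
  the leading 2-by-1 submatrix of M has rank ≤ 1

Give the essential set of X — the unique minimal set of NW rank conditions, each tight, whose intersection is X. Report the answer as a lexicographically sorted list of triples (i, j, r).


Propagating the 12 rank bounds to every northwest block:

  i=1: 0  0  0  0  0  1  1
  i=2: 0  0  0  0  1  2  2
  i=3: 0  0  0  1  2  3  3
  i=4: 1  1  1  2  3  4  4
  i=5: 1  1  1  2  3  4  5
  i=6: 1  1  2  3  4  5  6
  i=7: 1  2  3  4  5  6  7

the unique w with this rank table is (6, 5, 4, 1, 7, 3, 2).

ℓ(w)=15; the 5 essential cells (i,j,r):

[(1, 5, 0), (2, 4, 0), (3, 3, 0), (5, 3, 1), (6, 2, 1)]


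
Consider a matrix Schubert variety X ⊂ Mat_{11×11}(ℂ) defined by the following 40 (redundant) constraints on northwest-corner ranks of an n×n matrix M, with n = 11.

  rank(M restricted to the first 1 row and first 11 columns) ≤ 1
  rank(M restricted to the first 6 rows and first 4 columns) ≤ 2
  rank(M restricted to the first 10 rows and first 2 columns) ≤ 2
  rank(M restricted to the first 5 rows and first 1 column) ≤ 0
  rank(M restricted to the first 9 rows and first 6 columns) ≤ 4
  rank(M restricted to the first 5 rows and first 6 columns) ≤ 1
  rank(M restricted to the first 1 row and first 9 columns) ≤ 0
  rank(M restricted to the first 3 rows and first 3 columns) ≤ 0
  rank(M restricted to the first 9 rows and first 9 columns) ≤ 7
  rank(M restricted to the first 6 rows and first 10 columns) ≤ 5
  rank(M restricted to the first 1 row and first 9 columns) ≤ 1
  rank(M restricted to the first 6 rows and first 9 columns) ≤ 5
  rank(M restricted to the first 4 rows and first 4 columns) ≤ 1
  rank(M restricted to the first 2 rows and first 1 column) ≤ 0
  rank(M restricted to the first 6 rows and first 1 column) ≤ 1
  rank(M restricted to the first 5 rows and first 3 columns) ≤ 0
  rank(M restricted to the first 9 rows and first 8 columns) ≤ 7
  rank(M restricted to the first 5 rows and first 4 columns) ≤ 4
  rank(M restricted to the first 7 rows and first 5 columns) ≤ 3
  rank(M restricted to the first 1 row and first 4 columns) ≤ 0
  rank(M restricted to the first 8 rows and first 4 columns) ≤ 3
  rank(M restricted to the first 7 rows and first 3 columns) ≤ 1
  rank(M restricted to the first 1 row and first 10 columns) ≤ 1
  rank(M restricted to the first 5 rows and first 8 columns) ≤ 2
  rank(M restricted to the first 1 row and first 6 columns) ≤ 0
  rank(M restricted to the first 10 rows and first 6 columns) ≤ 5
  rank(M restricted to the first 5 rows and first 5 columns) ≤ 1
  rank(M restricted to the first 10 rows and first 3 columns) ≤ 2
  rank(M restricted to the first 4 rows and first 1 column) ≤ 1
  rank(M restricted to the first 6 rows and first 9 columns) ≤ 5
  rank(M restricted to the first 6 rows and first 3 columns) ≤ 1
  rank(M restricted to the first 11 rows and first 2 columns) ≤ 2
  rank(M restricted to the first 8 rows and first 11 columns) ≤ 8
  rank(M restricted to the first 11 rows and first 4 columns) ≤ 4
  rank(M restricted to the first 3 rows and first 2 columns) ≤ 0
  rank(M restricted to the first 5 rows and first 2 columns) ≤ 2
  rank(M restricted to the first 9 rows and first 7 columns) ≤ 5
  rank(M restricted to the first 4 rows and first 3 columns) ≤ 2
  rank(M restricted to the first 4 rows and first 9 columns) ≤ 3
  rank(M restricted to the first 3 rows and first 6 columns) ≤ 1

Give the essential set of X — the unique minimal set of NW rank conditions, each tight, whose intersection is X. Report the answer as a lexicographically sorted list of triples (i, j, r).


The tightest implied rank at each (i,j), from the 40 conditions:

  R[1]: 0, 0, 0, 0, 0, 0, 0, 0, 0, 1, 1
  R[2]: 0, 0, 0, 1, 1, 1, 1, 1, 1, 2, 2
  R[3]: 0, 0, 0, 1, 1, 1, 2, 2, 2, 3, 3
  R[4]: 0, 0, 0, 1, 1, 1, 2, 2, 3, 4, 4
  R[5]: 0, 0, 0, 1, 1, 1, 2, 2, 3, 4, 5
  R[6]: 1, 1, 1, 2, 2, 2, 3, 3, 4, 5, 6
  R[7]: 1, 1, 1, 2, 3, 3, 4, 4, 5, 6, 7
  R[8]: 1, 2, 2, 3, 4, 4, 5, 5, 6, 7, 8
  R[9]: 1, 2, 2, 3, 4, 4, 5, 6, 7, 8, 9
  R[10]: 1, 2, 2, 3, 4, 5, 6, 7, 8, 9, 10
  R[11]: 1, 2, 3, 4, 5, 6, 7, 8, 9, 10, 11

the unique w with this rank table is (10, 4, 7, 9, 11, 1, 5, 2, 8, 6, 3).

ℓ(w)=34; the 7 essential cells (i,j,r):

[(1, 9, 0), (5, 3, 0), (5, 6, 1), (5, 8, 2), (7, 3, 1), (9, 6, 4), (10, 3, 2)]
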